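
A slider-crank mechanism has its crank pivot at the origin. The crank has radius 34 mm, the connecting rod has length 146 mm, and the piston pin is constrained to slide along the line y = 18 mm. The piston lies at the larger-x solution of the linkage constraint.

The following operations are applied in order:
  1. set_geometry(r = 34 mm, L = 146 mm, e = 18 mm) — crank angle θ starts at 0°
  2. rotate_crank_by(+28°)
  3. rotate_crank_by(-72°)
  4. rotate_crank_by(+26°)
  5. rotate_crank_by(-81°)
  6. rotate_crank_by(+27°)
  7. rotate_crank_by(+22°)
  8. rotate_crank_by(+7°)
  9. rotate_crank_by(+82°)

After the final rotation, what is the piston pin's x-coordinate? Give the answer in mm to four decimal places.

172.3834

set_geometry: r = 34 mm, L = 146 mm, e = 18 mm; θ ← 0°
rotate_crank_by(+28°): θ ← 0° +28° = 28°
rotate_crank_by(-72°): θ ← 28° -72° = -44°
rotate_crank_by(+26°): θ ← -44° +26° = -18°
rotate_crank_by(-81°): θ ← -18° -81° = -99°
rotate_crank_by(+27°): θ ← -99° +27° = -72°
rotate_crank_by(+22°): θ ← -72° +22° = -50°
rotate_crank_by(+7°): θ ← -50° +7° = -43°
rotate_crank_by(+82°): θ ← -43° +82° = 39°
crank pin P = (r cos θ, r sin θ) = (26.422963, 21.396893)
h = r sin θ − e = 21.396893 − 18 = 3.396893
x = r cos θ + √(L² − h²) = 26.422963 + √(21316.0 − 11.5389) = 26.422963 + 145.960478 = 172.383441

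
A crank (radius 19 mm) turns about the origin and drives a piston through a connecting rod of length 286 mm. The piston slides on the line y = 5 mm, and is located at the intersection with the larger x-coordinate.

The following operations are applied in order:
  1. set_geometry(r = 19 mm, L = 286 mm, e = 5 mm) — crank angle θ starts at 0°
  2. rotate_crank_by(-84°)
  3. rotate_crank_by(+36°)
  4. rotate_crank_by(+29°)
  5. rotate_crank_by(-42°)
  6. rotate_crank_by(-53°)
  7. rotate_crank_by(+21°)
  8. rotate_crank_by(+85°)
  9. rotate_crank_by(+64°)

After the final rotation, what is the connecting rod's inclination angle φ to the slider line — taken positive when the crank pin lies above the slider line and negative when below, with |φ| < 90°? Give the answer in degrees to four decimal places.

set_geometry: r = 19 mm, L = 286 mm, e = 5 mm; θ ← 0°
rotate_crank_by(-84°): θ ← 0° -84° = -84°
rotate_crank_by(+36°): θ ← -84° +36° = -48°
rotate_crank_by(+29°): θ ← -48° +29° = -19°
rotate_crank_by(-42°): θ ← -19° -42° = -61°
rotate_crank_by(-53°): θ ← -61° -53° = -114°
rotate_crank_by(+21°): θ ← -114° +21° = -93°
rotate_crank_by(+85°): θ ← -93° +85° = -8°
rotate_crank_by(+64°): θ ← -8° +64° = 56°
crank pin P = (r cos θ, r sin θ) = (10.624665, 15.751714)
h = r sin θ − e = 15.751714 − 5 = 10.751714
sin φ = h / L = 10.751714 / 286 = 0.03759341
φ = arcsin(0.03759341) = 2.154451°

2.1545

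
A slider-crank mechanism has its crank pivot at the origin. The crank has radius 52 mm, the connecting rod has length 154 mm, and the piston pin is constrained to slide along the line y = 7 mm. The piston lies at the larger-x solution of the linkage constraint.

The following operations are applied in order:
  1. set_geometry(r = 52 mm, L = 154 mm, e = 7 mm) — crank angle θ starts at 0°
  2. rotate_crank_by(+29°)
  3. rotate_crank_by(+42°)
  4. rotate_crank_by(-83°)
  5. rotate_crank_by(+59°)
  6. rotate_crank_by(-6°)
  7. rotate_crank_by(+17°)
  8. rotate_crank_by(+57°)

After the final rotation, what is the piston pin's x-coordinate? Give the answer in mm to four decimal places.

126.7039

set_geometry: r = 52 mm, L = 154 mm, e = 7 mm; θ ← 0°
rotate_crank_by(+29°): θ ← 0° +29° = 29°
rotate_crank_by(+42°): θ ← 29° +42° = 71°
rotate_crank_by(-83°): θ ← 71° -83° = -12°
rotate_crank_by(+59°): θ ← -12° +59° = 47°
rotate_crank_by(-6°): θ ← 47° -6° = 41°
rotate_crank_by(+17°): θ ← 41° +17° = 58°
rotate_crank_by(+57°): θ ← 58° +57° = 115°
crank pin P = (r cos θ, r sin θ) = (-21.976150, 47.128005)
h = r sin θ − e = 47.128005 − 7 = 40.128005
x = r cos θ + √(L² − h²) = -21.976150 + √(23716.0 − 1610.2568) = -21.976150 + 148.680003 = 126.703853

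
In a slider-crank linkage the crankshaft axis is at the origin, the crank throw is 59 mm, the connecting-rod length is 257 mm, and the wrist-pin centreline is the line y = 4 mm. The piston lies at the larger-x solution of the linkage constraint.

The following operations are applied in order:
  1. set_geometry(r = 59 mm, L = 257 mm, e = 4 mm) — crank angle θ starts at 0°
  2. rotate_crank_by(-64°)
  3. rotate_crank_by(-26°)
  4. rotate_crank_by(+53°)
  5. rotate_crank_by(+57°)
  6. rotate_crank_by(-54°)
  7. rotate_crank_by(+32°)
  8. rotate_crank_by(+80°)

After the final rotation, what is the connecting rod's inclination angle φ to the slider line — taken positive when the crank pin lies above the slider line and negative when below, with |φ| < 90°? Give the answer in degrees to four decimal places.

set_geometry: r = 59 mm, L = 257 mm, e = 4 mm; θ ← 0°
rotate_crank_by(-64°): θ ← 0° -64° = -64°
rotate_crank_by(-26°): θ ← -64° -26° = -90°
rotate_crank_by(+53°): θ ← -90° +53° = -37°
rotate_crank_by(+57°): θ ← -37° +57° = 20°
rotate_crank_by(-54°): θ ← 20° -54° = -34°
rotate_crank_by(+32°): θ ← -34° +32° = -2°
rotate_crank_by(+80°): θ ← -2° +80° = 78°
crank pin P = (r cos θ, r sin θ) = (12.266790, 57.710708)
h = r sin θ − e = 57.710708 − 4 = 53.710708
sin φ = h / L = 53.710708 / 257 = 0.20899108
φ = arcsin(0.20899108) = 12.063234°

12.0632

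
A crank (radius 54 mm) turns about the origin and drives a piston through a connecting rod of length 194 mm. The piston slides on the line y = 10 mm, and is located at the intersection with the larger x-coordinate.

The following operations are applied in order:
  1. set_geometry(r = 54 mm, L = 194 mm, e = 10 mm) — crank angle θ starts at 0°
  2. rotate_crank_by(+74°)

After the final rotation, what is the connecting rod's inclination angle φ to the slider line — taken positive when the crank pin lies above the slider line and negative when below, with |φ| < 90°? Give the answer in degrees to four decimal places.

set_geometry: r = 54 mm, L = 194 mm, e = 10 mm; θ ← 0°
rotate_crank_by(+74°): θ ← 0° +74° = 74°
crank pin P = (r cos θ, r sin θ) = (14.884417, 51.908132)
h = r sin θ − e = 51.908132 − 10 = 41.908132
sin φ = h / L = 41.908132 / 194 = 0.21602130
φ = arcsin(0.21602130) = 12.475451°

12.4755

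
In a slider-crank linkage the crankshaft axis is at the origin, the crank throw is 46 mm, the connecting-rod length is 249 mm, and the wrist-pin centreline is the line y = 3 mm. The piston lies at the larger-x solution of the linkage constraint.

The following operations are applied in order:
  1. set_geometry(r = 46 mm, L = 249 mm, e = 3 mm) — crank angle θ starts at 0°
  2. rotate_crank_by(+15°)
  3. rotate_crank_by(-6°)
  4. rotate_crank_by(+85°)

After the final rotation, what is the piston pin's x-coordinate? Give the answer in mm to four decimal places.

set_geometry: r = 46 mm, L = 249 mm, e = 3 mm; θ ← 0°
rotate_crank_by(+15°): θ ← 0° +15° = 15°
rotate_crank_by(-6°): θ ← 15° -6° = 9°
rotate_crank_by(+85°): θ ← 9° +85° = 94°
crank pin P = (r cos θ, r sin θ) = (-3.208798, 45.887946)
h = r sin θ − e = 45.887946 − 3 = 42.887946
x = r cos θ + √(L² − h²) = -3.208798 + √(62001.0 − 1839.3759) = -3.208798 + 245.278666 = 242.069868

242.0699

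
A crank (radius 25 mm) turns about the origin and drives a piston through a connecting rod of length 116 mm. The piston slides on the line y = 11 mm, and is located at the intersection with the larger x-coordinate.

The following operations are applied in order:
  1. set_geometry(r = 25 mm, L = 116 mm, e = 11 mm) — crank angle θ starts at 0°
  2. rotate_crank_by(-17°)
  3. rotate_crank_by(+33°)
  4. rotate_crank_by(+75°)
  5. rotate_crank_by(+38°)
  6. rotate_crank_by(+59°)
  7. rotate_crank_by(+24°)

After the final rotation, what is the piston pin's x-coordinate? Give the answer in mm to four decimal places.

set_geometry: r = 25 mm, L = 116 mm, e = 11 mm; θ ← 0°
rotate_crank_by(-17°): θ ← 0° -17° = -17°
rotate_crank_by(+33°): θ ← -17° +33° = 16°
rotate_crank_by(+75°): θ ← 16° +75° = 91°
rotate_crank_by(+38°): θ ← 91° +38° = 129°
rotate_crank_by(+59°): θ ← 129° +59° = 188°
rotate_crank_by(+24°): θ ← 188° +24° = 212°
crank pin P = (r cos θ, r sin θ) = (-21.201202, -13.247982)
h = r sin θ − e = -13.247982 − 11 = -24.247982
x = r cos θ + √(L² − h²) = -21.201202 + √(13456.0 − 587.9646) = -21.201202 + 113.437363 = 92.236161

92.2362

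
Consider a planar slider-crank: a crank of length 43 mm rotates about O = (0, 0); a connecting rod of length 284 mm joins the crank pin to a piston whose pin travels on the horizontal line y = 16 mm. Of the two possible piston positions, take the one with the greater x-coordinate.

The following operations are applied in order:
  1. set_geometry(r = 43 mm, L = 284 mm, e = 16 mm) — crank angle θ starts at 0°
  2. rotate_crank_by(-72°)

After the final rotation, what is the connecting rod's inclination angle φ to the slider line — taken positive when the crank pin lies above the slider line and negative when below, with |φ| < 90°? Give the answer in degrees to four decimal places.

-11.5566

set_geometry: r = 43 mm, L = 284 mm, e = 16 mm; θ ← 0°
rotate_crank_by(-72°): θ ← 0° -72° = -72°
crank pin P = (r cos θ, r sin θ) = (13.287731, -40.895430)
h = r sin θ − e = -40.895430 − 16 = -56.895430
sin φ = h / L = -56.895430 / 284 = -0.20033602
φ = arcsin(-0.20033602) = -11.556609°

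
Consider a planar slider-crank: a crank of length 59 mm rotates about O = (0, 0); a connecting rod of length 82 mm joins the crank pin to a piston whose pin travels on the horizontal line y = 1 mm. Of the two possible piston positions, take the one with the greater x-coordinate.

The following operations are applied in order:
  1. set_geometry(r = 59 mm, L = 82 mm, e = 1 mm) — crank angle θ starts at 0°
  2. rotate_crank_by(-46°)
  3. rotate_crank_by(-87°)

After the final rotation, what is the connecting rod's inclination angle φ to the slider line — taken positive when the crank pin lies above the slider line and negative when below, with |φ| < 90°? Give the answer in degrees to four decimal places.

-32.5757

set_geometry: r = 59 mm, L = 82 mm, e = 1 mm; θ ← 0°
rotate_crank_by(-46°): θ ← 0° -46° = -46°
rotate_crank_by(-87°): θ ← -46° -87° = -133°
crank pin P = (r cos θ, r sin θ) = (-40.237903, -43.149868)
h = r sin θ − e = -43.149868 − 1 = -44.149868
sin φ = h / L = -44.149868 / 82 = -0.53841303
φ = arcsin(-0.53841303) = -32.575672°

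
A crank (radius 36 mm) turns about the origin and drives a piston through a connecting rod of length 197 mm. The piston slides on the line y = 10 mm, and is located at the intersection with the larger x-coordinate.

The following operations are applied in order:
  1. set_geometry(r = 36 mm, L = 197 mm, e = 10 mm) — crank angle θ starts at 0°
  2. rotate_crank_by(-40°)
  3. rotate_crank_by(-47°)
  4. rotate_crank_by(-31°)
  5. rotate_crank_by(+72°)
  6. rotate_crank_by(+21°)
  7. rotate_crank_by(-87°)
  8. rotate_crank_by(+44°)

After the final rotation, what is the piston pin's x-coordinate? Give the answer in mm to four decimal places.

205.6506

set_geometry: r = 36 mm, L = 197 mm, e = 10 mm; θ ← 0°
rotate_crank_by(-40°): θ ← 0° -40° = -40°
rotate_crank_by(-47°): θ ← -40° -47° = -87°
rotate_crank_by(-31°): θ ← -87° -31° = -118°
rotate_crank_by(+72°): θ ← -118° +72° = -46°
rotate_crank_by(+21°): θ ← -46° +21° = -25°
rotate_crank_by(-87°): θ ← -25° -87° = -112°
rotate_crank_by(+44°): θ ← -112° +44° = -68°
crank pin P = (r cos θ, r sin θ) = (13.485837, -33.378619)
h = r sin θ − e = -33.378619 − 10 = -43.378619
x = r cos θ + √(L² − h²) = 13.485837 + √(38809.0 − 1881.7046) = 13.485837 + 192.164761 = 205.650599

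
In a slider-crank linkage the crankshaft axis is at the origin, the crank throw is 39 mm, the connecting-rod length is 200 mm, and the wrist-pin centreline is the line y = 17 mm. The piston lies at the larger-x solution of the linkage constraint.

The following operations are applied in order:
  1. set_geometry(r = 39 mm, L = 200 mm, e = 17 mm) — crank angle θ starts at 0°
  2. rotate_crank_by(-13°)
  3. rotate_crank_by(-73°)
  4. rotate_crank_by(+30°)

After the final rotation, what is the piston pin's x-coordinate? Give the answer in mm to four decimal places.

set_geometry: r = 39 mm, L = 200 mm, e = 17 mm; θ ← 0°
rotate_crank_by(-13°): θ ← 0° -13° = -13°
rotate_crank_by(-73°): θ ← -13° -73° = -86°
rotate_crank_by(+30°): θ ← -86° +30° = -56°
crank pin P = (r cos θ, r sin θ) = (21.808523, -32.332465)
h = r sin θ − e = -32.332465 − 17 = -49.332465
x = r cos θ + √(L² − h²) = 21.808523 + √(40000.0 − 2433.6921) = 21.808523 + 193.820298 = 215.628821

215.6288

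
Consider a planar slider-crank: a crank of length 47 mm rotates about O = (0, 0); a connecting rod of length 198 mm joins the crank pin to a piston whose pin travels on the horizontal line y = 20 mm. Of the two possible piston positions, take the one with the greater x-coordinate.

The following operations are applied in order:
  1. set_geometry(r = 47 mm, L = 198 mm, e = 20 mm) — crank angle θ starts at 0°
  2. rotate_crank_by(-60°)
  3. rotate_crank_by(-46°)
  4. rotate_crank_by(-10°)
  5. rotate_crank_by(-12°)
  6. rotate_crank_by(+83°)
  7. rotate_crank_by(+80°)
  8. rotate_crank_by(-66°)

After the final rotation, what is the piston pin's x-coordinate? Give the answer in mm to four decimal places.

233.2888

set_geometry: r = 47 mm, L = 198 mm, e = 20 mm; θ ← 0°
rotate_crank_by(-60°): θ ← 0° -60° = -60°
rotate_crank_by(-46°): θ ← -60° -46° = -106°
rotate_crank_by(-10°): θ ← -106° -10° = -116°
rotate_crank_by(-12°): θ ← -116° -12° = -128°
rotate_crank_by(+83°): θ ← -128° +83° = -45°
rotate_crank_by(+80°): θ ← -45° +80° = 35°
rotate_crank_by(-66°): θ ← 35° -66° = -31°
crank pin P = (r cos θ, r sin θ) = (40.286863, -24.206790)
h = r sin θ − e = -24.206790 − 20 = -44.206790
x = r cos θ + √(L² − h²) = 40.286863 + √(39204.0 − 1954.2402) = 40.286863 + 193.001968 = 233.288831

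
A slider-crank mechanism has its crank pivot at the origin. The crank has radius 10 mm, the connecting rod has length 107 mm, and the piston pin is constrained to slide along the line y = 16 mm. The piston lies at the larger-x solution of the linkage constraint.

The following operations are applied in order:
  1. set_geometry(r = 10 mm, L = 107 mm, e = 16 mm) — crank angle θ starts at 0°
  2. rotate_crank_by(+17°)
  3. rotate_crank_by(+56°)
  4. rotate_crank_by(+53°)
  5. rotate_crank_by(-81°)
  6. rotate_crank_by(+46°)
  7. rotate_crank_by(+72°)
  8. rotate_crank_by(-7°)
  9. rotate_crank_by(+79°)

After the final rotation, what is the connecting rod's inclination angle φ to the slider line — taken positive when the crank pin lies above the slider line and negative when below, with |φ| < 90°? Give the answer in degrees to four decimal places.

set_geometry: r = 10 mm, L = 107 mm, e = 16 mm; θ ← 0°
rotate_crank_by(+17°): θ ← 0° +17° = 17°
rotate_crank_by(+56°): θ ← 17° +56° = 73°
rotate_crank_by(+53°): θ ← 73° +53° = 126°
rotate_crank_by(-81°): θ ← 126° -81° = 45°
rotate_crank_by(+46°): θ ← 45° +46° = 91°
rotate_crank_by(+72°): θ ← 91° +72° = 163°
rotate_crank_by(-7°): θ ← 163° -7° = 156°
rotate_crank_by(+79°): θ ← 156° +79° = 235°
crank pin P = (r cos θ, r sin θ) = (-5.735764, -8.191520)
h = r sin θ − e = -8.191520 − 16 = -24.191520
sin φ = h / L = -24.191520 / 107 = -0.22608898
φ = arcsin(-0.22608898) = -13.066922°

-13.0669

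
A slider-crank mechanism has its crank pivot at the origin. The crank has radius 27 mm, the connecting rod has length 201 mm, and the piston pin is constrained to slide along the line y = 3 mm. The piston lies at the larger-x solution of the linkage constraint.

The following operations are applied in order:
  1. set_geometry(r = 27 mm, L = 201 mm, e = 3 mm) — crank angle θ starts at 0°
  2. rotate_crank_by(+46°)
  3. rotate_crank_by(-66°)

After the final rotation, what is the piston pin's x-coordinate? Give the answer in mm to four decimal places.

225.9990

set_geometry: r = 27 mm, L = 201 mm, e = 3 mm; θ ← 0°
rotate_crank_by(+46°): θ ← 0° +46° = 46°
rotate_crank_by(-66°): θ ← 46° -66° = -20°
crank pin P = (r cos θ, r sin θ) = (25.371701, -9.234544)
h = r sin θ − e = -9.234544 − 3 = -12.234544
x = r cos θ + √(L² − h²) = 25.371701 + √(40401.0 − 149.6841) = 25.371701 + 200.627306 = 225.999007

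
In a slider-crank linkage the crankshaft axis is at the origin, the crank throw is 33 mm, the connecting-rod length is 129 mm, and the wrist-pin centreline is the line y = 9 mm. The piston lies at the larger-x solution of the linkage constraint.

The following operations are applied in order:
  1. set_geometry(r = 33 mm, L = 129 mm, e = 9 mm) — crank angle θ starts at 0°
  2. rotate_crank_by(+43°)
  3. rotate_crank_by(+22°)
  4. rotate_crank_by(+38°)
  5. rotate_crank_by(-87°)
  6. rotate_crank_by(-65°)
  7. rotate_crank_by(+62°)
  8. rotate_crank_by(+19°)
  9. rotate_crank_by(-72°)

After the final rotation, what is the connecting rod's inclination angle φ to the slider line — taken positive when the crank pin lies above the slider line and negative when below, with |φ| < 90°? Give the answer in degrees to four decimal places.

set_geometry: r = 33 mm, L = 129 mm, e = 9 mm; θ ← 0°
rotate_crank_by(+43°): θ ← 0° +43° = 43°
rotate_crank_by(+22°): θ ← 43° +22° = 65°
rotate_crank_by(+38°): θ ← 65° +38° = 103°
rotate_crank_by(-87°): θ ← 103° -87° = 16°
rotate_crank_by(-65°): θ ← 16° -65° = -49°
rotate_crank_by(+62°): θ ← -49° +62° = 13°
rotate_crank_by(+19°): θ ← 13° +19° = 32°
rotate_crank_by(-72°): θ ← 32° -72° = -40°
crank pin P = (r cos θ, r sin θ) = (25.279467, -21.211991)
h = r sin θ − e = -21.211991 − 9 = -30.211991
sin φ = h / L = -30.211991 / 129 = -0.23420148
φ = arcsin(-0.23420148) = -13.544558°

-13.5446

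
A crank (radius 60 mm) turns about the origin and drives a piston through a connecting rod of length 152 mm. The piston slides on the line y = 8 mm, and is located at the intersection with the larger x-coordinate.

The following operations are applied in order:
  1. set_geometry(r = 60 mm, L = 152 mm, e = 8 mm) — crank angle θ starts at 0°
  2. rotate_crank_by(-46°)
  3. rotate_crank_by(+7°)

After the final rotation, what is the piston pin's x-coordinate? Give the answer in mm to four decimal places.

set_geometry: r = 60 mm, L = 152 mm, e = 8 mm; θ ← 0°
rotate_crank_by(-46°): θ ← 0° -46° = -46°
rotate_crank_by(+7°): θ ← -46° +7° = -39°
crank pin P = (r cos θ, r sin θ) = (46.628758, -37.759223)
h = r sin θ − e = -37.759223 − 8 = -45.759223
x = r cos θ + √(L² − h²) = 46.628758 + √(23104.0 − 2093.9065) = 46.628758 + 144.948589 = 191.577347

191.5773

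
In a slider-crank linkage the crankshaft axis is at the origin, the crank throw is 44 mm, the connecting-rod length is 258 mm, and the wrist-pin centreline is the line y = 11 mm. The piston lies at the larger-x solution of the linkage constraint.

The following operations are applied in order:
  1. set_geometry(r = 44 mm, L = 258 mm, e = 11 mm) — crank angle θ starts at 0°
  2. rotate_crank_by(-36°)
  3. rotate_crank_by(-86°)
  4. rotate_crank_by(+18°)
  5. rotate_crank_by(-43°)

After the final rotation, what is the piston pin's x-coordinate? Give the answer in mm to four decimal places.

218.7184

set_geometry: r = 44 mm, L = 258 mm, e = 11 mm; θ ← 0°
rotate_crank_by(-36°): θ ← 0° -36° = -36°
rotate_crank_by(-86°): θ ← -36° -86° = -122°
rotate_crank_by(+18°): θ ← -122° +18° = -104°
rotate_crank_by(-43°): θ ← -104° -43° = -147°
crank pin P = (r cos θ, r sin θ) = (-36.901505, -23.964118)
h = r sin θ − e = -23.964118 − 11 = -34.964118
x = r cos θ + √(L² − h²) = -36.901505 + √(66564.0 − 1222.4895) = -36.901505 + 255.619855 = 218.718350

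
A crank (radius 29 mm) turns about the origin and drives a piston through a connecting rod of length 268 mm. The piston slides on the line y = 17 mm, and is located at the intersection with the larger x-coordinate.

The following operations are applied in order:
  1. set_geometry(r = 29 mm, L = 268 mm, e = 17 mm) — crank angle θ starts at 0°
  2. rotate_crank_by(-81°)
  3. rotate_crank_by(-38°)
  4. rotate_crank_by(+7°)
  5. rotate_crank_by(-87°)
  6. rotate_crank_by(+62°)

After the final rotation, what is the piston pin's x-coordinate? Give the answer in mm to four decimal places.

set_geometry: r = 29 mm, L = 268 mm, e = 17 mm; θ ← 0°
rotate_crank_by(-81°): θ ← 0° -81° = -81°
rotate_crank_by(-38°): θ ← -81° -38° = -119°
rotate_crank_by(+7°): θ ← -119° +7° = -112°
rotate_crank_by(-87°): θ ← -112° -87° = -199°
rotate_crank_by(+62°): θ ← -199° +62° = -137°
crank pin P = (r cos θ, r sin θ) = (-21.209257, -19.777952)
h = r sin θ − e = -19.777952 − 17 = -36.777952
x = r cos θ + √(L² − h²) = -21.209257 + √(71824.0 − 1352.6178) = -21.209257 + 265.464465 = 244.255208

244.2552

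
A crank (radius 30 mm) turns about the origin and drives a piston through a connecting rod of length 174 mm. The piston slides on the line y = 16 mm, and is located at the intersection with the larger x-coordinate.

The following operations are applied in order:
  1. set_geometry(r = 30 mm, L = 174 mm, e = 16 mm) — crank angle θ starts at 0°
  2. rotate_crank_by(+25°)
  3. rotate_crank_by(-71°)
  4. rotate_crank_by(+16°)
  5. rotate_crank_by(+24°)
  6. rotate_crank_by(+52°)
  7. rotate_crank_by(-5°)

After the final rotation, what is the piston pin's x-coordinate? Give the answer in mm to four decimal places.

set_geometry: r = 30 mm, L = 174 mm, e = 16 mm; θ ← 0°
rotate_crank_by(+25°): θ ← 0° +25° = 25°
rotate_crank_by(-71°): θ ← 25° -71° = -46°
rotate_crank_by(+16°): θ ← -46° +16° = -30°
rotate_crank_by(+24°): θ ← -30° +24° = -6°
rotate_crank_by(+52°): θ ← -6° +52° = 46°
rotate_crank_by(-5°): θ ← 46° -5° = 41°
crank pin P = (r cos θ, r sin θ) = (22.641287, 19.681771)
h = r sin θ − e = 19.681771 − 16 = 3.681771
x = r cos θ + √(L² − h²) = 22.641287 + √(30276.0 − 13.5554) = 22.641287 + 173.961043 = 196.602331

196.6023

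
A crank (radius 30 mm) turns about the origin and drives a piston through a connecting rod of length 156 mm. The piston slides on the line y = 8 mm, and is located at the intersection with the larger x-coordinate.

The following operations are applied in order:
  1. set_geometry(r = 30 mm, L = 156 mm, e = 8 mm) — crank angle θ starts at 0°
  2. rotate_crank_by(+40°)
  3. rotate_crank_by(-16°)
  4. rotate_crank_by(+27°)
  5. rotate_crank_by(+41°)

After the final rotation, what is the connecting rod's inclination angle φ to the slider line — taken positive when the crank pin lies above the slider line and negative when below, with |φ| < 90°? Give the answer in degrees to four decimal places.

8.1004

set_geometry: r = 30 mm, L = 156 mm, e = 8 mm; θ ← 0°
rotate_crank_by(+40°): θ ← 0° +40° = 40°
rotate_crank_by(-16°): θ ← 40° -16° = 24°
rotate_crank_by(+27°): θ ← 24° +27° = 51°
rotate_crank_by(+41°): θ ← 51° +41° = 92°
crank pin P = (r cos θ, r sin θ) = (-1.046985, 29.981725)
h = r sin θ − e = 29.981725 − 8 = 21.981725
sin φ = h / L = 21.981725 / 156 = 0.14090849
φ = arcsin(0.14090849) = 8.100420°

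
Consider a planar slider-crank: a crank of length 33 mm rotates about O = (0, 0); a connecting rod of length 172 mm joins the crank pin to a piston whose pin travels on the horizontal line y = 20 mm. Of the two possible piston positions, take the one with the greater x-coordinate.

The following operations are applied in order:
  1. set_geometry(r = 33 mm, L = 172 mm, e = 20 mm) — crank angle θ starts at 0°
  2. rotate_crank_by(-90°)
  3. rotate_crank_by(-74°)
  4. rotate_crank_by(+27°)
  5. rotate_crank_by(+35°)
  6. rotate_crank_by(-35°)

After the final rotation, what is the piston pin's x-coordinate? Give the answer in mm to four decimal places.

142.5304

set_geometry: r = 33 mm, L = 172 mm, e = 20 mm; θ ← 0°
rotate_crank_by(-90°): θ ← 0° -90° = -90°
rotate_crank_by(-74°): θ ← -90° -74° = -164°
rotate_crank_by(+27°): θ ← -164° +27° = -137°
rotate_crank_by(+35°): θ ← -137° +35° = -102°
rotate_crank_by(-35°): θ ← -102° -35° = -137°
crank pin P = (r cos θ, r sin θ) = (-24.134672, -22.505946)
h = r sin θ − e = -22.505946 − 20 = -42.505946
x = r cos θ + √(L² − h²) = -24.134672 + √(29584.0 − 1806.7554) = -24.134672 + 166.665067 = 142.530395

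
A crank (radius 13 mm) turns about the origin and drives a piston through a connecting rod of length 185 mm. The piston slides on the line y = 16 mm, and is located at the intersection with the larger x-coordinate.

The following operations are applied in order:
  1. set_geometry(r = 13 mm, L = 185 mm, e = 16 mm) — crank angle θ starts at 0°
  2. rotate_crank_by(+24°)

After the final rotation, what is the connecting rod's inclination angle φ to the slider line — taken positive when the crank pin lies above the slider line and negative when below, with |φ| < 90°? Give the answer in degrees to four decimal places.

set_geometry: r = 13 mm, L = 185 mm, e = 16 mm; θ ← 0°
rotate_crank_by(+24°): θ ← 0° +24° = 24°
crank pin P = (r cos θ, r sin θ) = (11.876091, 5.287576)
h = r sin θ − e = 5.287576 − 16 = -10.712424
sin φ = h / L = -10.712424 / 185 = -0.05790499
φ = arcsin(-0.05790499) = -3.319569°

-3.3196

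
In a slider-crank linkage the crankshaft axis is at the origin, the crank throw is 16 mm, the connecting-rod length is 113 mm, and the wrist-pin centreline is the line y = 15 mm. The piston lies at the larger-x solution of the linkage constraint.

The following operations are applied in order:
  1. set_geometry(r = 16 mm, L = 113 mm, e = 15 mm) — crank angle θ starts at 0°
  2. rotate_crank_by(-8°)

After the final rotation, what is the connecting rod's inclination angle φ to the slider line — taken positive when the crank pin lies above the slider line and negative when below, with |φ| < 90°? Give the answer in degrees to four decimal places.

set_geometry: r = 16 mm, L = 113 mm, e = 15 mm; θ ← 0°
rotate_crank_by(-8°): θ ← 0° -8° = -8°
crank pin P = (r cos θ, r sin θ) = (15.844289, -2.226770)
h = r sin θ − e = -2.226770 − 15 = -17.226770
sin φ = h / L = -17.226770 / 113 = -0.15244929
φ = arcsin(-0.15244929) = -8.768893°

-8.7689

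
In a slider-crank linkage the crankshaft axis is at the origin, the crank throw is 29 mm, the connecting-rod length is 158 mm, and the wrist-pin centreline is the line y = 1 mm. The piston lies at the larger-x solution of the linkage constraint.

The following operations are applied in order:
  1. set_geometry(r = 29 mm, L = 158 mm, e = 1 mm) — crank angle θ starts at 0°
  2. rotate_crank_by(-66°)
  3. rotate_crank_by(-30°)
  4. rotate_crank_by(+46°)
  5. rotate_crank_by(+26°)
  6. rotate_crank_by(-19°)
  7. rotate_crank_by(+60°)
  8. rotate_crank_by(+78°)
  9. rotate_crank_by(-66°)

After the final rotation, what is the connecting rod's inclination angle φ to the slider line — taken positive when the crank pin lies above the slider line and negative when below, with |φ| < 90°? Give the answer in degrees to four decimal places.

set_geometry: r = 29 mm, L = 158 mm, e = 1 mm; θ ← 0°
rotate_crank_by(-66°): θ ← 0° -66° = -66°
rotate_crank_by(-30°): θ ← -66° -30° = -96°
rotate_crank_by(+46°): θ ← -96° +46° = -50°
rotate_crank_by(+26°): θ ← -50° +26° = -24°
rotate_crank_by(-19°): θ ← -24° -19° = -43°
rotate_crank_by(+60°): θ ← -43° +60° = 17°
rotate_crank_by(+78°): θ ← 17° +78° = 95°
rotate_crank_by(-66°): θ ← 95° -66° = 29°
crank pin P = (r cos θ, r sin θ) = (25.363972, 14.059479)
h = r sin θ − e = 14.059479 − 1 = 13.059479
sin φ = h / L = 13.059479 / 158 = 0.08265493
φ = arcsin(0.08265493) = 4.741188°

4.7412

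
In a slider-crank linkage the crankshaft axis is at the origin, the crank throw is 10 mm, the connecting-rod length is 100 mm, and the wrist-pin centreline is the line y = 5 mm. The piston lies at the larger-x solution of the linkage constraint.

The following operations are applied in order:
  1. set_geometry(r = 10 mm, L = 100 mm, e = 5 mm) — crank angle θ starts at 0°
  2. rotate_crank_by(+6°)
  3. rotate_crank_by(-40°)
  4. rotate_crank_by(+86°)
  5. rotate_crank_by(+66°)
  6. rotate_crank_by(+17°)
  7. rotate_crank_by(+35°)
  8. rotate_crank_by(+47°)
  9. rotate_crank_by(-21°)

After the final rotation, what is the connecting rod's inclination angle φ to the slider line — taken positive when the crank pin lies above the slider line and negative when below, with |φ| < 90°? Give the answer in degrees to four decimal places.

set_geometry: r = 10 mm, L = 100 mm, e = 5 mm; θ ← 0°
rotate_crank_by(+6°): θ ← 0° +6° = 6°
rotate_crank_by(-40°): θ ← 6° -40° = -34°
rotate_crank_by(+86°): θ ← -34° +86° = 52°
rotate_crank_by(+66°): θ ← 52° +66° = 118°
rotate_crank_by(+17°): θ ← 118° +17° = 135°
rotate_crank_by(+35°): θ ← 135° +35° = 170°
rotate_crank_by(+47°): θ ← 170° +47° = 217°
rotate_crank_by(-21°): θ ← 217° -21° = 196°
crank pin P = (r cos θ, r sin θ) = (-9.612617, -2.756374)
h = r sin θ − e = -2.756374 − 5 = -7.756374
sin φ = h / L = -7.756374 / 100 = -0.07756374
φ = arcsin(-0.07756374) = -4.448543°

-4.4485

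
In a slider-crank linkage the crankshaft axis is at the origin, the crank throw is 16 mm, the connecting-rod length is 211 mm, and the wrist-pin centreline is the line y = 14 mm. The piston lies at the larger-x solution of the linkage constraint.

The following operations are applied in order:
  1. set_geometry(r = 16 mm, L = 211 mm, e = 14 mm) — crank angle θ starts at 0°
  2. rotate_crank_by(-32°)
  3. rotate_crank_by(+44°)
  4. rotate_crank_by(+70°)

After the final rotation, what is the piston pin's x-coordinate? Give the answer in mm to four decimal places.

set_geometry: r = 16 mm, L = 211 mm, e = 14 mm; θ ← 0°
rotate_crank_by(-32°): θ ← 0° -32° = -32°
rotate_crank_by(+44°): θ ← -32° +44° = 12°
rotate_crank_by(+70°): θ ← 12° +70° = 82°
crank pin P = (r cos θ, r sin θ) = (2.226770, 15.844289)
h = r sin θ − e = 15.844289 − 14 = 1.844289
x = r cos θ + √(L² − h²) = 2.226770 + √(44521.0 − 3.4014) = 2.226770 + 210.991940 = 213.218709

213.2187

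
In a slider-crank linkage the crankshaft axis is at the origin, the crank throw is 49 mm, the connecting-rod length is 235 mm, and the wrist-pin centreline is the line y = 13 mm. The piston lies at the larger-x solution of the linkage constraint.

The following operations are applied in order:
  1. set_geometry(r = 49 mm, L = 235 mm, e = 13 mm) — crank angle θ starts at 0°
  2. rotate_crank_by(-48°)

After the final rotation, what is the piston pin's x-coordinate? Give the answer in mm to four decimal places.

262.5334

set_geometry: r = 49 mm, L = 235 mm, e = 13 mm; θ ← 0°
rotate_crank_by(-48°): θ ← 0° -48° = -48°
crank pin P = (r cos θ, r sin θ) = (32.787400, -36.414096)
h = r sin θ − e = -36.414096 − 13 = -49.414096
x = r cos θ + √(L² − h²) = 32.787400 + √(55225.0 − 2441.7529) = 32.787400 + 229.746049 = 262.533449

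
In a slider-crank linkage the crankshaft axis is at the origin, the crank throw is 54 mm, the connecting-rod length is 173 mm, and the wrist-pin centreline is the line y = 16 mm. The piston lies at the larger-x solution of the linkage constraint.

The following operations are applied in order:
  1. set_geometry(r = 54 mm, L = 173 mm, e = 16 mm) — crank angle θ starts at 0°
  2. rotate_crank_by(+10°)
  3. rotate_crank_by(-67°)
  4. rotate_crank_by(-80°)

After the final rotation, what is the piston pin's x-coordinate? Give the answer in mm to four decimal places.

125.2437

set_geometry: r = 54 mm, L = 173 mm, e = 16 mm; θ ← 0°
rotate_crank_by(+10°): θ ← 0° +10° = 10°
rotate_crank_by(-67°): θ ← 10° -67° = -57°
rotate_crank_by(-80°): θ ← -57° -80° = -137°
crank pin P = (r cos θ, r sin θ) = (-39.493100, -36.827911)
h = r sin θ − e = -36.827911 − 16 = -52.827911
x = r cos θ + √(L² − h²) = -39.493100 + √(29929.0 − 2790.7882) = -39.493100 + 164.736795 = 125.243696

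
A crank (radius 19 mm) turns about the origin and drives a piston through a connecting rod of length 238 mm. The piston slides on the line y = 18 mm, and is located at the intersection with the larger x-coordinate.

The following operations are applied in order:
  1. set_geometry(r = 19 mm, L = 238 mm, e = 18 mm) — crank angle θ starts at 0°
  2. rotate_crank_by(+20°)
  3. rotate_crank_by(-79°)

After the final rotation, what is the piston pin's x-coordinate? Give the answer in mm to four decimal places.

set_geometry: r = 19 mm, L = 238 mm, e = 18 mm; θ ← 0°
rotate_crank_by(+20°): θ ← 0° +20° = 20°
rotate_crank_by(-79°): θ ← 20° -79° = -59°
crank pin P = (r cos θ, r sin θ) = (9.785723, -16.286179)
h = r sin θ − e = -16.286179 − 18 = -34.286179
x = r cos θ + √(L² − h²) = 9.785723 + √(56644.0 − 1175.5421) = 9.785723 + 235.517426 = 245.303149

245.3031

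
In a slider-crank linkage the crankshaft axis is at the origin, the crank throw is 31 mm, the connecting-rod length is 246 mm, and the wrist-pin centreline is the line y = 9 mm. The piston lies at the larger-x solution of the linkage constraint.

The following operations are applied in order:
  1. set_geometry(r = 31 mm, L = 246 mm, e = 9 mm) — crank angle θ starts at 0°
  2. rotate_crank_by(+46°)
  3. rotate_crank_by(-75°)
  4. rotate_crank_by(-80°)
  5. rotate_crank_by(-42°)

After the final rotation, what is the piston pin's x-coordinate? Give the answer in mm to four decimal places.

217.7104

set_geometry: r = 31 mm, L = 246 mm, e = 9 mm; θ ← 0°
rotate_crank_by(+46°): θ ← 0° +46° = 46°
rotate_crank_by(-75°): θ ← 46° -75° = -29°
rotate_crank_by(-80°): θ ← -29° -80° = -109°
rotate_crank_by(-42°): θ ← -109° -42° = -151°
crank pin P = (r cos θ, r sin θ) = (-27.113211, -15.029098)
h = r sin θ − e = -15.029098 − 9 = -24.029098
x = r cos θ + √(L² − h²) = -27.113211 + √(60516.0 − 577.3976) = -27.113211 + 244.823615 = 217.710404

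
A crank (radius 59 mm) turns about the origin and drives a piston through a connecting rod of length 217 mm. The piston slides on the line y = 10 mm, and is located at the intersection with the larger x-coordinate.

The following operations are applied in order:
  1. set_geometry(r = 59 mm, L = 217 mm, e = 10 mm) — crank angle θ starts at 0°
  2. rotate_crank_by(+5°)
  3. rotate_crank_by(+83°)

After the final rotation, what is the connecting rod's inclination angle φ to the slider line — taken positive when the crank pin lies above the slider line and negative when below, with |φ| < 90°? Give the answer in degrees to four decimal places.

13.0406

set_geometry: r = 59 mm, L = 217 mm, e = 10 mm; θ ← 0°
rotate_crank_by(+5°): θ ← 0° +5° = 5°
rotate_crank_by(+83°): θ ← 5° +83° = 88°
crank pin P = (r cos θ, r sin θ) = (2.059070, 58.964059)
h = r sin θ − e = 58.964059 − 10 = 48.964059
sin φ = h / L = 48.964059 / 217 = 0.22564082
φ = arcsin(0.22564082) = 13.040564°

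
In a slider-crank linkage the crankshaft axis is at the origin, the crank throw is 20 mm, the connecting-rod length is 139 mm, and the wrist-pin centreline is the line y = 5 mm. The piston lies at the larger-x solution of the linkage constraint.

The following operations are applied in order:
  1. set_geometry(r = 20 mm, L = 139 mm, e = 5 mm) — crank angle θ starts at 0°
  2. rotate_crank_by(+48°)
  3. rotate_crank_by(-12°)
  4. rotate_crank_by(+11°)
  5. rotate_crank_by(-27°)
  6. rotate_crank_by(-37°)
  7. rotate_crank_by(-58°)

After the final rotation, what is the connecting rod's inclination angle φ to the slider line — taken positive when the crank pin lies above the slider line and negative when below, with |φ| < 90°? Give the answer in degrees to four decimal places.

set_geometry: r = 20 mm, L = 139 mm, e = 5 mm; θ ← 0°
rotate_crank_by(+48°): θ ← 0° +48° = 48°
rotate_crank_by(-12°): θ ← 48° -12° = 36°
rotate_crank_by(+11°): θ ← 36° +11° = 47°
rotate_crank_by(-27°): θ ← 47° -27° = 20°
rotate_crank_by(-37°): θ ← 20° -37° = -17°
rotate_crank_by(-58°): θ ← -17° -58° = -75°
crank pin P = (r cos θ, r sin θ) = (5.176381, -19.318517)
h = r sin θ − e = -19.318517 − 5 = -24.318517
sin φ = h / L = -24.318517 / 139 = -0.17495336
φ = arcsin(-0.17495336) = -10.075944°

-10.0759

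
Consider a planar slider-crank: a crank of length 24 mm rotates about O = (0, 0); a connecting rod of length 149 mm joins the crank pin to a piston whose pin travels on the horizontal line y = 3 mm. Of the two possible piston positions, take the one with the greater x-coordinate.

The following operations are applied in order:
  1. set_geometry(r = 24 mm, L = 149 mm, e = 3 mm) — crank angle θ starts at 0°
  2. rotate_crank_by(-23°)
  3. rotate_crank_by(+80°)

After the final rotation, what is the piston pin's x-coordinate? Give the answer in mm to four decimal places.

set_geometry: r = 24 mm, L = 149 mm, e = 3 mm; θ ← 0°
rotate_crank_by(-23°): θ ← 0° -23° = -23°
rotate_crank_by(+80°): θ ← -23° +80° = 57°
crank pin P = (r cos θ, r sin θ) = (13.071337, 20.128094)
h = r sin θ − e = 20.128094 − 3 = 17.128094
x = r cos θ + √(L² − h²) = 13.071337 + √(22201.0 − 293.3716) = 13.071337 + 148.012258 = 161.083594

161.0836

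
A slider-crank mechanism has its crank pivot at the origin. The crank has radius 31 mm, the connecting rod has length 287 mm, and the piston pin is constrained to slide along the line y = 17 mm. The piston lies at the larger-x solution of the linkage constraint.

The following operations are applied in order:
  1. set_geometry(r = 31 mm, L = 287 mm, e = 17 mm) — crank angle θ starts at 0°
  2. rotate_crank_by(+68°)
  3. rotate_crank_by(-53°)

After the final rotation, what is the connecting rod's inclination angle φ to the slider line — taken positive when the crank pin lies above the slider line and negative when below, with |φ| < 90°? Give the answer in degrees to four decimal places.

set_geometry: r = 31 mm, L = 287 mm, e = 17 mm; θ ← 0°
rotate_crank_by(+68°): θ ← 0° +68° = 68°
rotate_crank_by(-53°): θ ← 68° -53° = 15°
crank pin P = (r cos θ, r sin θ) = (29.943701, 8.023390)
h = r sin θ − e = 8.023390 − 17 = -8.976610
sin φ = h / L = -8.976610 / 287 = -0.03127739
φ = arcsin(-0.03127739) = -1.792354°

-1.7924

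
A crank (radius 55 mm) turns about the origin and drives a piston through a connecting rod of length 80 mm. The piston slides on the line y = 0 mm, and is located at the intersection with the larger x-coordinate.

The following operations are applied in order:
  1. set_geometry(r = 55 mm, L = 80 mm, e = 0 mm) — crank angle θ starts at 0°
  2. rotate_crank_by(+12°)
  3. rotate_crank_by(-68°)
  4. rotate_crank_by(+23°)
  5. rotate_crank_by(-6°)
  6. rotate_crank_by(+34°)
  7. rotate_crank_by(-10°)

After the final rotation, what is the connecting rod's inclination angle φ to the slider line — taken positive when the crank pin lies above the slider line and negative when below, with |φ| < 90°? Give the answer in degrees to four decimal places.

-10.2497

set_geometry: r = 55 mm, L = 80 mm, e = 0 mm; θ ← 0°
rotate_crank_by(+12°): θ ← 0° +12° = 12°
rotate_crank_by(-68°): θ ← 12° -68° = -56°
rotate_crank_by(+23°): θ ← -56° +23° = -33°
rotate_crank_by(-6°): θ ← -33° -6° = -39°
rotate_crank_by(+34°): θ ← -39° +34° = -5°
rotate_crank_by(-10°): θ ← -5° -10° = -15°
crank pin P = (r cos θ, r sin θ) = (53.125920, -14.235047)
h = r sin θ − e = -14.235047 − 0 = -14.235047
sin φ = h / L = -14.235047 / 80 = -0.17793809
φ = arcsin(-0.17793809) = -10.249683°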